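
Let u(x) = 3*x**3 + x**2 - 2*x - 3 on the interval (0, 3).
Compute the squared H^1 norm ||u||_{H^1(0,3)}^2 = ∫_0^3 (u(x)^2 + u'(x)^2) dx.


||u||_{H^1}^2 = 97683/14

The H^1 norm (squared) on an interval (0, L) is
  ||u||_{H^1}^2 = ∫_0^L u(x)^2 dx + ∫_0^L u'(x)^2 dx.
Compute u'(x) = 9*x**2 + 2*x - 2.
Then u(x)^2 = 9*x**6 + 6*x**5 - 11*x**4 - 22*x**3 - 2*x**2 + 12*x + 9 and u'(x)^2 = 81*x**4 + 36*x**3 - 32*x**2 - 8*x + 4.
Integrate each monomial from 0 to 3 using ∫_0^3 c·x^n dx = c·3^(n+1)/(n+1):
  ∫_0^3 u(x)^2 dx = ∫_0^3 (9*x^6 + 6*x^5 - 11*x^4 - 22*x^3 - 2*x^2 + 12*x + 9) dx. Term by term:
    ∫_0^3 9*x^6 dx = 19683/7;  ∫_0^3 6*x^5 dx = 729;  ∫_0^3 -11*x^4 dx = -2673/5;
    ∫_0^3 -22*x^3 dx = -891/2;  ∫_0^3 -2*x^2 dx = -18;  ∫_0^3 12*x dx = 54;
    ∫_0^3 9 dx = 27.
  Sum: 19683/7 + 729 − 2673/5 − 891/2 − 18 + 54 + 27 = 183663/70.
  ∫_0^3 u'(x)^2 dx = ∫_0^3 (81*x^4 + 36*x^3 - 32*x^2 - 8*x + 4) dx. Term by term:
    ∫_0^3 81*x^4 dx = 19683/5;  ∫_0^3 36*x^3 dx = 729;  ∫_0^3 -32*x^2 dx = -288;
    ∫_0^3 -8*x dx = -36;  ∫_0^3 4 dx = 12.
  Sum: 19683/5 + 729 − 288 − 36 + 12 = 21768/5.
Adding: ||u||_{H^1}^2 = 183663/70 + 21768/5 = 97683/14.


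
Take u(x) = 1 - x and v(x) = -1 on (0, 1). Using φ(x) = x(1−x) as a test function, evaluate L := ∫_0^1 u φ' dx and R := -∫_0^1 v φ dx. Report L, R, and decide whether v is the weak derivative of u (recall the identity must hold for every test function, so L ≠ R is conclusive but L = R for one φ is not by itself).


LHS = 1/6, RHS = 1/6. Yes, v = u' weakly.

u(x) = 1 - x, classical derivative u'(x) = -1.
φ(x) = x(1−x), so φ'(x) = 1 - 2*x.
Note φ(0) = φ(1) = 0, so the boundary term u·φ vanishes.
LHS = ∫_0^1 u(x) φ'(x) dx = ∫_0^1 (2*x^2 - 3*x + 1) dx. Term by term:
  ∫_0^1 2*x^2 dx = 2/3;  ∫_0^1 -3*x dx = -3/2;  ∫_0^1 1 dx = 1.
Sum: 2/3 − 3/2 + 1 = 1/6.
So LHS = 1/6.
∫_0^1 v(x) φ(x) dx = ∫_0^1 (x^2 - x) dx. Term by term:
  ∫_0^1 x^2 dx = 1/3;  ∫_0^1 -x dx = -1/2.
Sum: 1/3 − 1/2 = -1/6.
So RHS = -∫_0^1 v(x) φ(x) dx = 1/6.
LHS = RHS, so the identity holds for this test φ.
Moreover u is smooth here and v(x) = u'(x) = -1 pointwise, so the identity holds for every test function. Hence v is the weak derivative of u.


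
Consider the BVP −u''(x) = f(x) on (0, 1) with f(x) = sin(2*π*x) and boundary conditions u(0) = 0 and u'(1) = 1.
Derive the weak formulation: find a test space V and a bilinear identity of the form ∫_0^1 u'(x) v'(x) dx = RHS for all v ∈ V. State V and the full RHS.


V = {v ∈ H^1(0, 1) : v(0) = 0} (test functions vanish at x = 0 where u is specified); weak form: ∫_0^1 u'v' dx = ∫_0^1 (sin(2*π*x)) v dx + v(1) for all v ∈ V.

Multiply both sides by a test function v and integrate from 0 to 1:
  ∫_0^1 −u''(x) v(x) dx = ∫_0^1 f(x) v(x) dx.
Integrate the LHS by parts once:
  ∫_0^1 −u'' v dx = −[u'(x) v(x)]_0^1 + ∫_0^1 u'(x) v'(x) dx.
Thus ∫_0^1 u'(x) v'(x) dx = ∫_0^1 f(x) v(x) dx + [u'(x) v(x)]_0^1.
Choose V so that boundary terms are either known or forced to vanish.
Mixed BC: u(0) = 0 (Dirichlet) and u'(1) = 1 (Neumann). Define V = {v ∈ H^1(0, 1) : v(0) = 0}. Then [u' v]_0^1 = u'(1)·v(1) − u'(0)·0 = v(1).
Weak formulation: find u (satisfying any essential BC) such that ∫_0^1 u'(x) v'(x) dx = ∫_0^1 f v dx + v(1) for all v ∈ V (Dirichlet at 0 absorbed into V; Neumann datum at x = 1 contributes the boundary term).
Substituting f(x) = sin(2*π*x), the right-hand side is ∫_0^1 (sin(2*π*x)) v dx + v(1).


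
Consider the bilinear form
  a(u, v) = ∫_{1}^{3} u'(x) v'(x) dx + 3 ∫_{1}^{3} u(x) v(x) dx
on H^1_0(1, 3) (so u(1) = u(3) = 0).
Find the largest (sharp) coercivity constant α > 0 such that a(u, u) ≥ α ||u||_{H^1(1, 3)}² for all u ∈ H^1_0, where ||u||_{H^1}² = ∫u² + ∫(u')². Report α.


α = 1

Coercivity of a(·,·) on H^1_0(1, 3) means a(u, u) ≥ α ||u||_{H^1}² for every u ∈ H^1_0.
The interval has length L = 2, and Poincaré/coercivity depend only on L. Here a(u, u) = ∫(u')² + (3)·∫u².
Here c = 3 ≥ 1, so a(u,u) = ∫(u')² + c∫u² ≥ ∫(u')² + ∫u² = ||u||_{H^1}², i.e. α = 1 works. No larger α is possible: a(u,u) ≥ α||u||_{H^1}² means (1−α)∫(u')² ≥ (α−c)∫u², and for the modes u_n = sin(nπ(x−x₀)/L) (x₀ the left endpoint) one has ∫u_n²/∫(u_n')² = (L/(nπ))² → 0, so a(u_n,u_n)/||u_n||_{H^1}² → 1. Hence the optimal constant is α = 1.
Therefore α = 1.


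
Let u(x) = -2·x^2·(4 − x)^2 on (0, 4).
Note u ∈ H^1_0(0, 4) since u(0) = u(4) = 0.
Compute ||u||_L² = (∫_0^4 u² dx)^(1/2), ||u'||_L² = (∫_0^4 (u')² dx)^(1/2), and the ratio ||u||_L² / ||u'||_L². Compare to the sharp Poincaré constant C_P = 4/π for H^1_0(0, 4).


||u||_L² / ||u'||_L² = 2*sqrt(3)/3 < C_P = 4/π.

u(x) = -2·x^2·(4 − x)^2, so u'(x) = 8*x*(-x^2 + 6*x - 8).
u(x) = -2·x^2·(4 − x)^2 vanishes at x = 0 and x = 4, so u ∈ H^1_0(0, 4). Differentiate via the product rule and integrate the resulting polynomials term by term.
  ∫_0^4 u² dx = ∫_0^4 (4*x^8 - 64*x^7 + 384*x^6 - 1024*x^5 + 1024*x^4) dx. Term by term:
    ∫_0^4 4*x^8 dx = 1048576/9;  ∫_0^4 -64*x^7 dx = -524288;  ∫_0^4 384*x^6 dx = 6291456/7;
    ∫_0^4 -1024*x^5 dx = -2097152/3;  ∫_0^4 1024*x^4 dx = 1048576/5.
  Sum: 1048576/9 − 524288 + 6291456/7 − 2097152/3 + 1048576/5 = 524288/315.
  ∫_0^4 (u')² dx = ∫_0^4 (64*x^6 - 768*x^5 + 3328*x^4 - 6144*x^3 + 4096*x^2) dx. Term by term:
    ∫_0^4 64*x^6 dx = 1048576/7;  ∫_0^4 -768*x^5 dx = -524288;  ∫_0^4 3328*x^4 dx = 3407872/5;
    ∫_0^4 -6144*x^3 dx = -393216;  ∫_0^4 4096*x^2 dx = 262144/3.
  Sum: 1048576/7 − 524288 + 3407872/5 − 393216 + 262144/3 = 131072/105.
∫_0^4 u² dx = 524288/315, so ||u||_L² = 512*sqrt(70)/105.
∫_0^4 (u')² dx = 131072/105, so ||u'||_L² = 256*sqrt(210)/105.
Ratio ||u||_L² / ||u'||_L² = 2*sqrt(3)/3.
Sharp Poincaré constant on H^1_0(0, 4) is C_P = L/π = 4/π, achieved by sin(π/4·x).
A polynomial bump cannot attain the sharp Poincaré constant (only the first sine eigenfunction does), so the ratio is strictly less than C_P, consistent with ||u||_L² ≤ C_P ||u'||_L².


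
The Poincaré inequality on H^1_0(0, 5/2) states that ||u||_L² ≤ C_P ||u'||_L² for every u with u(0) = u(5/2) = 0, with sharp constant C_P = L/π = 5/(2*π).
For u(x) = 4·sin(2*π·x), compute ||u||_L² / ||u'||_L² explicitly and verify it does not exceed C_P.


||u||_L² / ||u'||_L² = 1/(2*π) < C_P = 5/(2*π).

u(x) = 4·sin(2*π·x), so u'(x) = 8*π*cos(2*π*x).
Writing u(x) = A·sin(kπx/L) with A = 4 and k = 5, use ∫_0^L sin²(kπx/L) dx = L/2 and ∫_0^L cos²(kπx/L) dx = L/2.
u² = 16·sin²(2*π·x) and (u')² = 64*π^2·cos²(2*π·x), and each of sin², cos² integrates to L/2 = 5/4 over (0, 5/2).
∫_0^5/2 u² dx = 20, so ||u||_L² = 2*sqrt(5).
∫_0^5/2 (u')² dx = 80*π^2, so ||u'||_L² = 4*sqrt(5)*π.
Ratio ||u||_L² / ||u'||_L² = 1/(2*π).
Sharp Poincaré constant on H^1_0(0, 5/2) is C_P = L/π = 5/(2*π), achieved by sin(2*π/5·x).
This is the k = 5 harmonic; the ratio L/(kπ) is strictly less than C_P = L/π, consistent with the sharp inequality ||u||_L² ≤ C_P ||u'||_L².


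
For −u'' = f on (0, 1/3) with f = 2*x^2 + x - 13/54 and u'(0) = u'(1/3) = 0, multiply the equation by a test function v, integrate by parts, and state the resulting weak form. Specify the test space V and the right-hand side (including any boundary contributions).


V = H^1(0, 1/3) (no boundary constraint on v; u is determined up to an additive constant); weak form: ∫_0^1/3 u'v' dx = ∫_0^1/3 (2*x^2 + x - 13/54) v dx for all v ∈ V.

Multiply both sides by a test function v and integrate from 0 to 1/3:
  ∫_0^1/3 −u''(x) v(x) dx = ∫_0^1/3 f(x) v(x) dx.
Integrate the LHS by parts once:
  ∫_0^1/3 −u'' v dx = −[u'(x) v(x)]_0^1/3 + ∫_0^1/3 u'(x) v'(x) dx.
Thus ∫_0^1/3 u'(x) v'(x) dx = ∫_0^1/3 f(x) v(x) dx + [u'(x) v(x)]_0^1/3.
Choose V so that boundary terms are either known or forced to vanish.
u has homogeneous Neumann: u'(0) = u'(1/3) = 0. So [u' v]_0^1/3 = 0·v(1/3) − 0·v(0) = 0 for any v; take V = H^1(0, 1/3).
Weak formulation: find u (satisfying any essential BC) such that ∫_0^1/3 u'(x) v'(x) dx = ∫_0^1/3 f v dx for all v ∈ V (homogeneous Neumann, so boundary terms vanish).
Substituting f(x) = 2*x^2 + x - 13/54, the right-hand side is ∫_0^1/3 (2*x^2 + x - 13/54) v dx.
Compatibility check (pure Neumann): taking v ≡ 1 ∈ V gives 0 = ∫_0^1/3 f dx + (0) − (0), i.e. ∫_0^1/3 f dx must equal u'(0) − u'(1/3) = 0. Indeed ∫_0^1/3 (2*x^2 + x - 13/54) dx = 0, so the data are compatible. The solution is then unique only up to an additive constant (fix it e.g. by requiring ∫_0^1/3 u dx = 0).


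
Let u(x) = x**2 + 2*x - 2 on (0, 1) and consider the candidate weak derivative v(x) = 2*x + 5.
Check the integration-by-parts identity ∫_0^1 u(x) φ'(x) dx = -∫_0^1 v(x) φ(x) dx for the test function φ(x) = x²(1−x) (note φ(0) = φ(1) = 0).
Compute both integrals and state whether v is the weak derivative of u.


LHS = -4/15, RHS = -31/60. No, v is not the weak derivative of u.

u(x) = x**2 + 2*x - 2, classical derivative u'(x) = 2*x + 2.
φ(x) = x²(1−x), so φ'(x) = x*(2 - 3*x).
Note φ(0) = φ(1) = 0, so the boundary term u·φ vanishes.
LHS = ∫_0^1 u(x) φ'(x) dx = ∫_0^1 (-3*x^4 - 4*x^3 + 10*x^2 - 4*x) dx. Term by term:
  ∫_0^1 -3*x^4 dx = -3/5;  ∫_0^1 -4*x^3 dx = -1;  ∫_0^1 10*x^2 dx = 10/3;
  ∫_0^1 -4*x dx = -2.
Sum: -3/5 − 1 + 10/3 − 2 = -4/15.
So LHS = -4/15.
∫_0^1 v(x) φ(x) dx = ∫_0^1 (-2*x^4 - 3*x^3 + 5*x^2) dx. Term by term:
  ∫_0^1 -2*x^4 dx = -2/5;  ∫_0^1 -3*x^3 dx = -3/4;  ∫_0^1 5*x^2 dx = 5/3.
Sum: -2/5 − 3/4 + 5/3 = 31/60.
So RHS = -∫_0^1 v(x) φ(x) dx = -31/60.
LHS − RHS = 1/4 ≠ 0, so the identity fails.
(For a valid weak derivative the identity must hold for EVERY test function, in particular this one. The failure shows v is NOT the weak derivative of u.)
Correct weak derivative would be u'(x) = 2*x + 2.


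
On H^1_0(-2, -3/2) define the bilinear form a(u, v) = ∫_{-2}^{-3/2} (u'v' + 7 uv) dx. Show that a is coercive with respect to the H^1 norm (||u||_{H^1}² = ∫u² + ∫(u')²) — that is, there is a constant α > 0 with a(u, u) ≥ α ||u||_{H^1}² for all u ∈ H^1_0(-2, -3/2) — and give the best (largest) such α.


α = 1

Coercivity of a(·,·) on H^1_0(-2, -3/2) means a(u, u) ≥ α ||u||_{H^1}² for every u ∈ H^1_0.
The interval has length L = 1/2, and Poincaré/coercivity depend only on L. Here a(u, u) = ∫(u')² + (7)·∫u².
Here c = 7 ≥ 1, so a(u,u) = ∫(u')² + c∫u² ≥ ∫(u')² + ∫u² = ||u||_{H^1}², i.e. α = 1 works. No larger α is possible: a(u,u) ≥ α||u||_{H^1}² means (1−α)∫(u')² ≥ (α−c)∫u², and for the modes u_n = sin(nπ(x−x₀)/L) (x₀ the left endpoint) one has ∫u_n²/∫(u_n')² = (L/(nπ))² → 0, so a(u_n,u_n)/||u_n||_{H^1}² → 1. Hence the optimal constant is α = 1.
Therefore α = 1.


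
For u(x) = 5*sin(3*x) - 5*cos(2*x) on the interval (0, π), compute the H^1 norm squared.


||u||_{H^1(0,π)}^2 = -300 + 375*π/2

u'(x) = 10*sin(2*x) + 15*cos(3*x).
Expand u² and (u')² and integrate term by term on (0, π), using: for integers n ≥ 1, ∫_0^π sin²(nx) dx = ∫_0^π cos²(nx) dx = π/2; for n ≠ n', ∫_0^π sin(nx)sin(n'x) dx = ∫_0^π cos(nx)cos(n'x) dx = 0; and by product-to-sum, ∫_0^π sin(nx)cos(n'x) dx = ½∫_0^π [sin((n+n')x) + sin((n−n')x)] dx, which is 0 when n+n' is even and 2n/(n²−n'²) when n+n' is odd (it need not vanish on (0, π)).
  u² squared terms: (-5)²·∫cos(2x)² dx = 25·π/2 = 25*π/2;  (5)²·∫sin(3x)² dx = 25·π/2 = 25*π/2.
  u² cross terms: 2·(-5)·(5)·∫cos(2x)·sin(3x) dx = -50·(6/5) = -60.
  So ∫_0^π u² dx = 25*π/2 + 25*π/2 − 60 = -60 + 25*π.
  (u')² squared terms: (10)²·∫sin(2x)² dx = 100·π/2 = 50*π;  (15)²·∫cos(3x)² dx = 225·π/2 = 225*π/2.
  (u')² cross terms: 2·(10)·(15)·∫sin(2x)·cos(3x) dx = 300·(-4/5) = -240.
  So ∫_0^π (u')² dx = 50*π + 225*π/2 − 240 = -240 + 325*π/2.
||u||_{H^1}^2 = (-60 + 25*π) + (-240 + 325*π/2) = -300 + 375*π/2.


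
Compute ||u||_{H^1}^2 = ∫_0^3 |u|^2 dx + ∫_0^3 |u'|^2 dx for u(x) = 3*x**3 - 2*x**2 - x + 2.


||u||_{H^1}^2 = 140394/35

The H^1 norm (squared) on an interval (0, L) is
  ||u||_{H^1}^2 = ∫_0^L u(x)^2 dx + ∫_0^L u'(x)^2 dx.
Compute u'(x) = 9*x**2 - 4*x - 1.
Then u(x)^2 = 9*x**6 - 12*x**5 - 2*x**4 + 16*x**3 - 7*x**2 - 4*x + 4 and u'(x)^2 = 81*x**4 - 72*x**3 - 2*x**2 + 8*x + 1.
Integrate each monomial from 0 to 3 using ∫_0^3 c·x^n dx = c·3^(n+1)/(n+1):
  ∫_0^3 u(x)^2 dx = ∫_0^3 (9*x^6 - 12*x^5 - 2*x^4 + 16*x^3 - 7*x^2 - 4*x + 4) dx. Term by term:
    ∫_0^3 9*x^6 dx = 19683/7;  ∫_0^3 -12*x^5 dx = -1458;  ∫_0^3 -2*x^4 dx = -486/5;
    ∫_0^3 16*x^3 dx = 324;  ∫_0^3 -7*x^2 dx = -63;  ∫_0^3 -4*x dx = -18;
    ∫_0^3 4 dx = 12.
  Sum: 19683/7 − 1458 − 486/5 + 324 − 63 − 18 + 12 = 52908/35.
  ∫_0^3 u'(x)^2 dx = ∫_0^3 (81*x^4 - 72*x^3 - 2*x^2 + 8*x + 1) dx. Term by term:
    ∫_0^3 81*x^4 dx = 19683/5;  ∫_0^3 -72*x^3 dx = -1458;  ∫_0^3 -2*x^2 dx = -18;
    ∫_0^3 8*x dx = 36;  ∫_0^3 1 dx = 3.
  Sum: 19683/5 − 1458 − 18 + 36 + 3 = 12498/5.
Adding: ||u||_{H^1}^2 = 52908/35 + 12498/5 = 140394/35.


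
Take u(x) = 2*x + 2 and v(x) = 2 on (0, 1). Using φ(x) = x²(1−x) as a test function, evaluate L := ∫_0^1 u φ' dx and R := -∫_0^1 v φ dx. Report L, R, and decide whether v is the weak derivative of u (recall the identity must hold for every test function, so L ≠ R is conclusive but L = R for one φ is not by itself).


LHS = -1/6, RHS = -1/6. Yes, v = u' weakly.

u(x) = 2*x + 2, classical derivative u'(x) = 2.
φ(x) = x²(1−x), so φ'(x) = x*(2 - 3*x).
Note φ(0) = φ(1) = 0, so the boundary term u·φ vanishes.
LHS = ∫_0^1 u(x) φ'(x) dx = ∫_0^1 (-6*x^3 - 2*x^2 + 4*x) dx. Term by term:
  ∫_0^1 -6*x^3 dx = -3/2;  ∫_0^1 -2*x^2 dx = -2/3;  ∫_0^1 4*x dx = 2.
Sum: -3/2 − 2/3 + 2 = -1/6.
So LHS = -1/6.
∫_0^1 v(x) φ(x) dx = ∫_0^1 (-2*x^3 + 2*x^2) dx. Term by term:
  ∫_0^1 -2*x^3 dx = -1/2;  ∫_0^1 2*x^2 dx = 2/3.
Sum: -1/2 + 2/3 = 1/6.
So RHS = -∫_0^1 v(x) φ(x) dx = -1/6.
LHS = RHS, so the identity holds for this test φ.
Moreover u is smooth here and v(x) = u'(x) = 2 pointwise, so the identity holds for every test function. Hence v is the weak derivative of u.


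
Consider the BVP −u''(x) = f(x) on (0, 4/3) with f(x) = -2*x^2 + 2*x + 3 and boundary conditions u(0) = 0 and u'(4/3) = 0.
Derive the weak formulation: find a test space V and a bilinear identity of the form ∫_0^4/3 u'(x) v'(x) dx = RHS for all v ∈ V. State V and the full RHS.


V = {v ∈ H^1(0, 4/3) : v(0) = 0} (test functions vanish at x = 0 where u is specified); weak form: ∫_0^4/3 u'v' dx = ∫_0^4/3 (-2*x^2 + 2*x + 3) v dx for all v ∈ V.

Multiply both sides by a test function v and integrate from 0 to 4/3:
  ∫_0^4/3 −u''(x) v(x) dx = ∫_0^4/3 f(x) v(x) dx.
Integrate the LHS by parts once:
  ∫_0^4/3 −u'' v dx = −[u'(x) v(x)]_0^4/3 + ∫_0^4/3 u'(x) v'(x) dx.
Thus ∫_0^4/3 u'(x) v'(x) dx = ∫_0^4/3 f(x) v(x) dx + [u'(x) v(x)]_0^4/3.
Choose V so that boundary terms are either known or forced to vanish.
Mixed BC: u(0) = 0 (Dirichlet) and u'(4/3) = 0 (Neumann). Define V = {v ∈ H^1(0, 4/3) : v(0) = 0}. Then [u' v]_0^4/3 = u'(4/3)·v(4/3) − u'(0)·0 = 0.
Weak formulation: find u (satisfying any essential BC) such that ∫_0^4/3 u'(x) v'(x) dx = ∫_0^4/3 f v dx for all v ∈ V (Dirichlet at 0 absorbed into V; the Neumann datum at x = 4/3 is zero, so no boundary term remains).
Substituting f(x) = -2*x^2 + 2*x + 3, the right-hand side is ∫_0^4/3 (-2*x^2 + 2*x + 3) v dx.


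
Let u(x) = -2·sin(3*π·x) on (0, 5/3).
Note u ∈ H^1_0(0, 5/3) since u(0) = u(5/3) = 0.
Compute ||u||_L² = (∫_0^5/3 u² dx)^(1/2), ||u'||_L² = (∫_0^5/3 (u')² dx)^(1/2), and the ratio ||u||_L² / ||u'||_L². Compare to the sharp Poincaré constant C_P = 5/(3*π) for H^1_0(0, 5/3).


||u||_L² / ||u'||_L² = 1/(3*π) < C_P = 5/(3*π).

u(x) = -2·sin(3*π·x), so u'(x) = -6*π*cos(3*π*x).
Writing u(x) = A·sin(kπx/L) with A = -2 and k = 5, use ∫_0^L sin²(kπx/L) dx = L/2 and ∫_0^L cos²(kπx/L) dx = L/2.
u² = 4·sin²(3*π·x) and (u')² = 36*π^2·cos²(3*π·x), and each of sin², cos² integrates to L/2 = 5/6 over (0, 5/3).
∫_0^5/3 u² dx = 10/3, so ||u||_L² = sqrt(30)/3.
∫_0^5/3 (u')² dx = 30*π^2, so ||u'||_L² = sqrt(30)*π.
Ratio ||u||_L² / ||u'||_L² = 1/(3*π).
Sharp Poincaré constant on H^1_0(0, 5/3) is C_P = L/π = 5/(3*π), achieved by sin(3*π/5·x).
This is the k = 5 harmonic; the ratio L/(kπ) is strictly less than C_P = L/π, consistent with the sharp inequality ||u||_L² ≤ C_P ||u'||_L².


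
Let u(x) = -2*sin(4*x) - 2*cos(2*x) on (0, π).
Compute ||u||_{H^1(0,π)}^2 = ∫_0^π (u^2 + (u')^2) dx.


||u||_{H^1(0,π)}^2 = 44*π

u'(x) = 4*sin(2*x) - 8*cos(4*x).
Expand u² and (u')² and integrate term by term on (0, π), using: for integers n ≥ 1, ∫_0^π sin²(nx) dx = ∫_0^π cos²(nx) dx = π/2; for n ≠ n', ∫_0^π sin(nx)sin(n'x) dx = ∫_0^π cos(nx)cos(n'x) dx = 0; and by product-to-sum, ∫_0^π sin(nx)cos(n'x) dx = ½∫_0^π [sin((n+n')x) + sin((n−n')x)] dx, which is 0 when n+n' is even and 2n/(n²−n'²) when n+n' is odd (it need not vanish on (0, π)).
  u² squared terms: (-2)²·∫cos(2x)² dx = 4·π/2 = 2*π;  (-2)²·∫sin(4x)² dx = 4·π/2 = 2*π.
  u² cross terms: 2·(-2)·(-2)·∫cos(2x)·sin(4x) dx = 8·(0) = 0.
  So ∫_0^π u² dx = 2*π + 2*π + 0 = 4*π.
  (u')² squared terms: (-8)²·∫cos(4x)² dx = 64·π/2 = 32*π;  (4)²·∫sin(2x)² dx = 16·π/2 = 8*π.
  (u')² cross terms: 2·(-8)·(4)·∫cos(4x)·sin(2x) dx = -64·(0) = 0.
  So ∫_0^π (u')² dx = 32*π + 8*π + 0 = 40*π.
||u||_{H^1}^2 = (4*π) + (40*π) = 44*π.


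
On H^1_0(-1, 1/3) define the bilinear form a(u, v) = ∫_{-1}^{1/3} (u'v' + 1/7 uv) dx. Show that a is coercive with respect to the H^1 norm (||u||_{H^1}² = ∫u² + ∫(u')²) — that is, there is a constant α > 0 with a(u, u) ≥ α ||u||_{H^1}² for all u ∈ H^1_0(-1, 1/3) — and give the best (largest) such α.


α = (16 + 63*π^2)/(7*(16 + 9*π^2))

Coercivity of a(·,·) on H^1_0(-1, 1/3) means a(u, u) ≥ α ||u||_{H^1}² for every u ∈ H^1_0.
The interval has length L = 4/3, and Poincaré/coercivity depend only on L. Here a(u, u) = ∫(u')² + (1/7)·∫u².
Here 0 < c = 1/7 < 1. The condition a(u,u) ≥ α||u||_{H^1}² reads (1−α)∫(u')² ≥ (α−c)∫u². Any admissible α is ≤ 1 (rapidly oscillating u have ∫u²/∫(u')² → 0), and α = 1 would force 0 ≥ (1−c)∫u², impossible since c < 1; so 1−α > 0. By the sharp Poincaré inequality on H^1_0 of an interval of length L, ∫(u')² ≥ (π/L)²∫u² with equality for the first sine mode sin(π(x−x₀)/L) (x₀ the left endpoint), so the inequality holds for all u iff (1−α)(π/L)² ≥ α − c, i.e. α ≤ ((π/L)² + c)/((π/L)² + 1) = (1 + c(L/π)²)/(1 + (L/π)²). With (π/L)² = 9*π^2/16 and c = 1/7, the largest admissible constant is α = ((π/L)² + c)/((π/L)² + 1).
Simplifying, α = (16 + 63*π^2)/(7*(16 + 9*π^2)).


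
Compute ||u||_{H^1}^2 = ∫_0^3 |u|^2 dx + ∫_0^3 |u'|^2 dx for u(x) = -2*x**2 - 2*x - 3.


||u||_{H^1}^2 = 4047/5

The H^1 norm (squared) on an interval (0, L) is
  ||u||_{H^1}^2 = ∫_0^L u(x)^2 dx + ∫_0^L u'(x)^2 dx.
Compute u'(x) = -4*x - 2.
Then u(x)^2 = 4*x**4 + 8*x**3 + 16*x**2 + 12*x + 9 and u'(x)^2 = 16*x**2 + 16*x + 4.
Integrate each monomial from 0 to 3 using ∫_0^3 c·x^n dx = c·3^(n+1)/(n+1):
  ∫_0^3 u(x)^2 dx = ∫_0^3 (4*x^4 + 8*x^3 + 16*x^2 + 12*x + 9) dx. Term by term:
    ∫_0^3 4*x^4 dx = 972/5;  ∫_0^3 8*x^3 dx = 162;  ∫_0^3 16*x^2 dx = 144;
    ∫_0^3 12*x dx = 54;  ∫_0^3 9 dx = 27.
  Sum: 972/5 + 162 + 144 + 54 + 27 = 2907/5.
  ∫_0^3 u'(x)^2 dx = ∫_0^3 (16*x^2 + 16*x + 4) dx. Term by term:
    ∫_0^3 16*x^2 dx = 144;  ∫_0^3 16*x dx = 72;  ∫_0^3 4 dx = 12.
  Sum: 144 + 72 + 12 = 228.
Adding: ||u||_{H^1}^2 = 2907/5 + 228 = 4047/5.


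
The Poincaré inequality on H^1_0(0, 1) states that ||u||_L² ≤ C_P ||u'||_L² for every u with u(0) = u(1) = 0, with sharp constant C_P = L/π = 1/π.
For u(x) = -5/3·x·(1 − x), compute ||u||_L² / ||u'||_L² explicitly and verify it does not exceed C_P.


||u||_L² / ||u'||_L² = sqrt(10)/10 < C_P = 1/π.

u(x) = -5/3·x·(1 − x), so u'(x) = 10*x/3 - 5/3.
u(x) = -5/3·x·(1 − x) vanishes at x = 0 and x = 1, so u ∈ H^1_0(0, 1). Differentiate via the product rule and integrate the resulting polynomials term by term.
  ∫_0^1 u² dx = ∫_0^1 (25*x^4/9 - 50*x^3/9 + 25*x^2/9) dx. Term by term:
    ∫_0^1 25*x^4/9 dx = 5/9;  ∫_0^1 -50*x^3/9 dx = -25/18;  ∫_0^1 25*x^2/9 dx = 25/27.
  Sum: 5/9 − 25/18 + 25/27 = 5/54.
  ∫_0^1 (u')² dx = ∫_0^1 (100*x^2/9 - 100*x/9 + 25/9) dx. Term by term:
    ∫_0^1 100*x^2/9 dx = 100/27;  ∫_0^1 -100*x/9 dx = -50/9;  ∫_0^1 25/9 dx = 25/9.
  Sum: 100/27 − 50/9 + 25/9 = 25/27.
∫_0^1 u² dx = 5/54, so ||u||_L² = sqrt(30)/18.
∫_0^1 (u')² dx = 25/27, so ||u'||_L² = 5*sqrt(3)/9.
Ratio ||u||_L² / ||u'||_L² = sqrt(10)/10.
Sharp Poincaré constant on H^1_0(0, 1) is C_P = L/π = 1/π, achieved by sin(π·x).
A polynomial bump cannot attain the sharp Poincaré constant (only the first sine eigenfunction does), so the ratio is strictly less than C_P, consistent with ||u||_L² ≤ C_P ||u'||_L².


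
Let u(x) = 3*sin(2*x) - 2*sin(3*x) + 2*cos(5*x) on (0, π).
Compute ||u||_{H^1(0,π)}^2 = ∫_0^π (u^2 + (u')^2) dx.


||u||_{H^1(0,π)}^2 = -416/7 + 189*π/2

u'(x) = -10*sin(5*x) + 6*cos(2*x) - 6*cos(3*x).
Expand u² and (u')² and integrate term by term on (0, π), using: for integers n ≥ 1, ∫_0^π sin²(nx) dx = ∫_0^π cos²(nx) dx = π/2; for n ≠ n', ∫_0^π sin(nx)sin(n'x) dx = ∫_0^π cos(nx)cos(n'x) dx = 0; and by product-to-sum, ∫_0^π sin(nx)cos(n'x) dx = ½∫_0^π [sin((n+n')x) + sin((n−n')x)] dx, which is 0 when n+n' is even and 2n/(n²−n'²) when n+n' is odd (it need not vanish on (0, π)).
  u² squared terms: (-2)²·∫sin(3x)² dx = 4·π/2 = 2*π;  (2)²·∫cos(5x)² dx = 4·π/2 = 2*π;  (3)²·∫sin(2x)² dx = 9·π/2 = 9*π/2.
  u² cross terms: 2·(-2)·(2)·∫sin(3x)·cos(5x) dx = -8·(0) = 0;  2·(-2)·(3)·∫sin(3x)·sin(2x) dx = -12·(0) = 0;  2·(2)·(3)·∫cos(5x)·sin(2x) dx = 12·(-4/21) = -16/7.
  So ∫_0^π u² dx = 2*π + 2*π + 9*π/2 + 0 + 0 − 16/7 = -16/7 + 17*π/2.
  (u')² squared terms: (-10)²·∫sin(5x)² dx = 100·π/2 = 50*π;  (-6)²·∫cos(3x)² dx = 36·π/2 = 18*π;  (6)²·∫cos(2x)² dx = 36·π/2 = 18*π.
  (u')² cross terms: 2·(-10)·(-6)·∫sin(5x)·cos(3x) dx = 120·(0) = 0;  2·(-10)·(6)·∫sin(5x)·cos(2x) dx = -120·(10/21) = -400/7;  2·(-6)·(6)·∫cos(3x)·cos(2x) dx = -72·(0) = 0.
  So ∫_0^π (u')² dx = 50*π + 18*π + 18*π + 0 − 400/7 + 0 = -400/7 + 86*π.
||u||_{H^1}^2 = (-16/7 + 17*π/2) + (-400/7 + 86*π) = -416/7 + 189*π/2.


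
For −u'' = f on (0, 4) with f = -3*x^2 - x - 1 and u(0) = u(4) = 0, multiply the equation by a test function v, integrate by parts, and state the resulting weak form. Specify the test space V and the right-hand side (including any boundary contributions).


V = H^1_0(0, 4) (so v(0) = v(4) = 0); weak form: ∫_0^4 u'v' dx = ∫_0^4 (-3*x^2 - x - 1) v dx for all v ∈ V.

Multiply both sides by a test function v and integrate from 0 to 4:
  ∫_0^4 −u''(x) v(x) dx = ∫_0^4 f(x) v(x) dx.
Integrate the LHS by parts once:
  ∫_0^4 −u'' v dx = −[u'(x) v(x)]_0^4 + ∫_0^4 u'(x) v'(x) dx.
Thus ∫_0^4 u'(x) v'(x) dx = ∫_0^4 f(x) v(x) dx + [u'(x) v(x)]_0^4.
Choose V so that boundary terms are either known or forced to vanish.
u is Dirichlet: u(0) = u(4) = 0. Let V = H^1_0(0, 4); then v(0) = v(4) = 0, and [u' v]_0^4 = 0.
Weak formulation: find u (satisfying any essential BC) such that ∫_0^4 u'(x) v'(x) dx = ∫_0^4 f v dx for all v ∈ V.
Substituting f(x) = -3*x^2 - x - 1, the right-hand side is ∫_0^4 (-3*x^2 - x - 1) v dx.


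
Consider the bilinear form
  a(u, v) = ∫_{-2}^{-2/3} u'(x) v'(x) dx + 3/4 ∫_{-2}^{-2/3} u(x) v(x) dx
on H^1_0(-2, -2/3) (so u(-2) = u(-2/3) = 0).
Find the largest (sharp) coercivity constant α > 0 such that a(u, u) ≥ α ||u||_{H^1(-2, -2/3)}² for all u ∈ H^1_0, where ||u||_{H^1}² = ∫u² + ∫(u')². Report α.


α = 3*(4 + 3*π^2)/(16 + 9*π^2)

Coercivity of a(·,·) on H^1_0(-2, -2/3) means a(u, u) ≥ α ||u||_{H^1}² for every u ∈ H^1_0.
The interval has length L = 4/3, and Poincaré/coercivity depend only on L. Here a(u, u) = ∫(u')² + (3/4)·∫u².
Here 0 < c = 3/4 < 1. The condition a(u,u) ≥ α||u||_{H^1}² reads (1−α)∫(u')² ≥ (α−c)∫u². Any admissible α is ≤ 1 (rapidly oscillating u have ∫u²/∫(u')² → 0), and α = 1 would force 0 ≥ (1−c)∫u², impossible since c < 1; so 1−α > 0. By the sharp Poincaré inequality on H^1_0 of an interval of length L, ∫(u')² ≥ (π/L)²∫u² with equality for the first sine mode sin(π(x−x₀)/L) (x₀ the left endpoint), so the inequality holds for all u iff (1−α)(π/L)² ≥ α − c, i.e. α ≤ ((π/L)² + c)/((π/L)² + 1) = (1 + c(L/π)²)/(1 + (L/π)²). With (π/L)² = 9*π^2/16 and c = 3/4, the largest admissible constant is α = ((π/L)² + c)/((π/L)² + 1).
Simplifying, α = 3*(4 + 3*π^2)/(16 + 9*π^2).


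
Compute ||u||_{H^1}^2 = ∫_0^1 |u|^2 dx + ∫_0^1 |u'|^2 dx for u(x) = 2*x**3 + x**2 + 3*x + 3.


||u||_{H^1}^2 = 5101/70

The H^1 norm (squared) on an interval (0, L) is
  ||u||_{H^1}^2 = ∫_0^L u(x)^2 dx + ∫_0^L u'(x)^2 dx.
Compute u'(x) = 6*x**2 + 2*x + 3.
Then u(x)^2 = 4*x**6 + 4*x**5 + 13*x**4 + 18*x**3 + 15*x**2 + 18*x + 9 and u'(x)^2 = 36*x**4 + 24*x**3 + 40*x**2 + 12*x + 9.
Integrate each monomial from 0 to 1 using ∫_0^1 c·x^n dx = c·1^(n+1)/(n+1):
  ∫_0^1 u(x)^2 dx = ∫_0^1 (4*x^6 + 4*x^5 + 13*x^4 + 18*x^3 + 15*x^2 + 18*x + 9) dx. Term by term:
    ∫_0^1 4*x^6 dx = 4/7;  ∫_0^1 4*x^5 dx = 2/3;  ∫_0^1 13*x^4 dx = 13/5;
    ∫_0^1 18*x^3 dx = 9/2;  ∫_0^1 15*x^2 dx = 5;  ∫_0^1 18*x dx = 9;
    ∫_0^1 9 dx = 9.
  Sum: 4/7 + 2/3 + 13/5 + 9/2 + 5 + 9 + 9 = 6581/210.
  ∫_0^1 u'(x)^2 dx = ∫_0^1 (36*x^4 + 24*x^3 + 40*x^2 + 12*x + 9) dx. Term by term:
    ∫_0^1 36*x^4 dx = 36/5;  ∫_0^1 24*x^3 dx = 6;  ∫_0^1 40*x^2 dx = 40/3;
    ∫_0^1 12*x dx = 6;  ∫_0^1 9 dx = 9.
  Sum: 36/5 + 6 + 40/3 + 6 + 9 = 623/15.
Adding: ||u||_{H^1}^2 = 6581/210 + 623/15 = 5101/70.


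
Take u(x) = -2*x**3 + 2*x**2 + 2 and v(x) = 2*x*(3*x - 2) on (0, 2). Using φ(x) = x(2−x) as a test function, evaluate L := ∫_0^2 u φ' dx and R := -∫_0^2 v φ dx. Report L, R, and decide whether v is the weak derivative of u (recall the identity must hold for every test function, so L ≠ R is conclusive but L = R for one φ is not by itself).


LHS = 64/15, RHS = -64/15. No, v is not the weak derivative of u.

u(x) = -2*x**3 + 2*x**2 + 2, classical derivative u'(x) = -6*x**2 + 4*x.
φ(x) = x(2−x), so φ'(x) = 2 - 2*x.
Note φ(0) = φ(2) = 0, so the boundary term u·φ vanishes.
LHS = ∫_0^2 u(x) φ'(x) dx = ∫_0^2 (4*x^4 - 8*x^3 + 4*x^2 - 4*x + 4) dx. Term by term:
  ∫_0^2 4*x^4 dx = 128/5;  ∫_0^2 -8*x^3 dx = -32;  ∫_0^2 4*x^2 dx = 32/3;
  ∫_0^2 -4*x dx = -8;  ∫_0^2 4 dx = 8.
Sum: 128/5 − 32 + 32/3 − 8 + 8 = 64/15.
So LHS = 64/15.
∫_0^2 v(x) φ(x) dx = ∫_0^2 (-6*x^4 + 16*x^3 - 8*x^2) dx. Term by term:
  ∫_0^2 -6*x^4 dx = -192/5;  ∫_0^2 16*x^3 dx = 64;  ∫_0^2 -8*x^2 dx = -64/3.
Sum: -192/5 + 64 − 64/3 = 64/15.
So RHS = -∫_0^2 v(x) φ(x) dx = -64/15.
LHS − RHS = 128/15 ≠ 0, so the identity fails.
(For a valid weak derivative the identity must hold for EVERY test function, in particular this one. The failure shows v is NOT the weak derivative of u.)
Correct weak derivative would be u'(x) = -6*x**2 + 4*x.


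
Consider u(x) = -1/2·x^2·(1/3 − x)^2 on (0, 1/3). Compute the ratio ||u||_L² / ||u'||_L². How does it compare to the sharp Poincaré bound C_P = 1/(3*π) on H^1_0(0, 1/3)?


||u||_L² / ||u'||_L² = sqrt(3)/18 < C_P = 1/(3*π).

u(x) = -1/2·x^2·(1/3 − x)^2, so u'(x) = x*(-2*x^2 + x - 1/9).
u(x) = -1/2·x^2·(1/3 − x)^2 vanishes at x = 0 and x = 1/3, so u ∈ H^1_0(0, 1/3). Differentiate via the product rule and integrate the resulting polynomials term by term.
  ∫_0^1/3 u² dx = ∫_0^1/3 (x^8/4 - x^7/3 + x^6/6 - x^5/27 + x^4/324) dx. Term by term:
    ∫_0^1/3 x^8/4 dx = 1/708588;  ∫_0^1/3 -x^7/3 dx = -1/157464;  ∫_0^1/3 x^6/6 dx = 1/91854;
    ∫_0^1/3 -x^5/27 dx = -1/118098;  ∫_0^1/3 x^4/324 dx = 1/393660.
  Sum: 1/708588 − 1/157464 + 1/91854 − 1/118098 + 1/393660 = 1/49601160.
  ∫_0^1/3 (u')² dx = ∫_0^1/3 (4*x^6 - 4*x^5 + 13*x^4/9 - 2*x^3/9 + x^2/81) dx. Term by term:
    ∫_0^1/3 4*x^6 dx = 4/15309;  ∫_0^1/3 -4*x^5 dx = -2/2187;  ∫_0^1/3 13*x^4/9 dx = 13/10935;
    ∫_0^1/3 -2*x^3/9 dx = -1/1458;  ∫_0^1/3 x^2/81 dx = 1/6561.
  Sum: 4/15309 − 2/2187 + 13/10935 − 1/1458 + 1/6561 = 1/459270.
∫_0^1/3 u² dx = 1/49601160, so ||u||_L² = sqrt(210)/102060.
∫_0^1/3 (u')² dx = 1/459270, so ||u'||_L² = sqrt(70)/5670.
Ratio ||u||_L² / ||u'||_L² = sqrt(3)/18.
Sharp Poincaré constant on H^1_0(0, 1/3) is C_P = L/π = 1/(3*π), achieved by sin(3*π·x).
A polynomial bump cannot attain the sharp Poincaré constant (only the first sine eigenfunction does), so the ratio is strictly less than C_P, consistent with ||u||_L² ≤ C_P ||u'||_L².


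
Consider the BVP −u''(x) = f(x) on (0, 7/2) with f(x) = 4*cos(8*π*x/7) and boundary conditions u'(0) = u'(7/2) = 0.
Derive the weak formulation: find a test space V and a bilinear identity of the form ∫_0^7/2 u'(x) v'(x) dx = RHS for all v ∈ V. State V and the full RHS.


V = H^1(0, 7/2) (no boundary constraint on v; u is determined up to an additive constant); weak form: ∫_0^7/2 u'v' dx = ∫_0^7/2 (4*cos(8*π*x/7)) v dx for all v ∈ V.

Multiply both sides by a test function v and integrate from 0 to 7/2:
  ∫_0^7/2 −u''(x) v(x) dx = ∫_0^7/2 f(x) v(x) dx.
Integrate the LHS by parts once:
  ∫_0^7/2 −u'' v dx = −[u'(x) v(x)]_0^7/2 + ∫_0^7/2 u'(x) v'(x) dx.
Thus ∫_0^7/2 u'(x) v'(x) dx = ∫_0^7/2 f(x) v(x) dx + [u'(x) v(x)]_0^7/2.
Choose V so that boundary terms are either known or forced to vanish.
u has homogeneous Neumann: u'(0) = u'(7/2) = 0. So [u' v]_0^7/2 = 0·v(7/2) − 0·v(0) = 0 for any v; take V = H^1(0, 7/2).
Weak formulation: find u (satisfying any essential BC) such that ∫_0^7/2 u'(x) v'(x) dx = ∫_0^7/2 f v dx for all v ∈ V (homogeneous Neumann, so boundary terms vanish).
Substituting f(x) = 4*cos(8*π*x/7), the right-hand side is ∫_0^7/2 (4*cos(8*π*x/7)) v dx.
Compatibility check (pure Neumann): taking v ≡ 1 ∈ V gives 0 = ∫_0^7/2 f dx + (0) − (0), i.e. ∫_0^7/2 f dx must equal u'(0) − u'(7/2) = 0. Indeed ∫_0^7/2 (4*cos(8*π*x/7)) dx = 0, so the data are compatible. The solution is then unique only up to an additive constant (fix it e.g. by requiring ∫_0^7/2 u dx = 0).


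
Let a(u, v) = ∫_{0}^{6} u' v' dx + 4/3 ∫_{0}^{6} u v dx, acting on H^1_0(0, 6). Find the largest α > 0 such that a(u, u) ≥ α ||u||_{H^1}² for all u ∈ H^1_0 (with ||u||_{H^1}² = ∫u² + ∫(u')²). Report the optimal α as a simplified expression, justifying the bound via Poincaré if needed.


α = 1

Coercivity of a(·,·) on H^1_0(0, 6) means a(u, u) ≥ α ||u||_{H^1}² for every u ∈ H^1_0.
The interval has length L = 6, and Poincaré/coercivity depend only on L. Here a(u, u) = ∫(u')² + (4/3)·∫u².
Here c = 4/3 ≥ 1, so a(u,u) = ∫(u')² + c∫u² ≥ ∫(u')² + ∫u² = ||u||_{H^1}², i.e. α = 1 works. No larger α is possible: a(u,u) ≥ α||u||_{H^1}² means (1−α)∫(u')² ≥ (α−c)∫u², and for the modes u_n = sin(nπ(x−x₀)/L) (x₀ the left endpoint) one has ∫u_n²/∫(u_n')² = (L/(nπ))² → 0, so a(u_n,u_n)/||u_n||_{H^1}² → 1. Hence the optimal constant is α = 1.
Therefore α = 1.


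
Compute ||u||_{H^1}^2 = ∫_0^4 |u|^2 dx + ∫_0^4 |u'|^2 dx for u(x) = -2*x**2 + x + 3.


||u||_{H^1}^2 = 10408/15

The H^1 norm (squared) on an interval (0, L) is
  ||u||_{H^1}^2 = ∫_0^L u(x)^2 dx + ∫_0^L u'(x)^2 dx.
Compute u'(x) = 1 - 4*x.
Then u(x)^2 = 4*x**4 - 4*x**3 - 11*x**2 + 6*x + 9 and u'(x)^2 = 16*x**2 - 8*x + 1.
Integrate each monomial from 0 to 4 using ∫_0^4 c·x^n dx = c·4^(n+1)/(n+1):
  ∫_0^4 u(x)^2 dx = ∫_0^4 (4*x^4 - 4*x^3 - 11*x^2 + 6*x + 9) dx. Term by term:
    ∫_0^4 4*x^4 dx = 4096/5;  ∫_0^4 -4*x^3 dx = -256;  ∫_0^4 -11*x^2 dx = -704/3;
    ∫_0^4 6*x dx = 48;  ∫_0^4 9 dx = 36.
  Sum: 4096/5 − 256 − 704/3 + 48 + 36 = 6188/15.
  ∫_0^4 u'(x)^2 dx = ∫_0^4 (16*x^2 - 8*x + 1) dx. Term by term:
    ∫_0^4 16*x^2 dx = 1024/3;  ∫_0^4 -8*x dx = -64;  ∫_0^4 1 dx = 4.
  Sum: 1024/3 − 64 + 4 = 844/3.
Adding: ||u||_{H^1}^2 = 6188/15 + 844/3 = 10408/15.


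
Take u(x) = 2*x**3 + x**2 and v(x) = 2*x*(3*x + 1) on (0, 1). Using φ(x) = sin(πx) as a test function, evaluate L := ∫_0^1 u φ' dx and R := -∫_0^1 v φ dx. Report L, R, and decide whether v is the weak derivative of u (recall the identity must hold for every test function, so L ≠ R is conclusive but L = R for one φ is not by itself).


LHS = -8/π + 24/π^3, RHS = -8/π + 24/π^3. Yes, v = u' weakly.

u(x) = 2*x**3 + x**2, classical derivative u'(x) = 6*x**2 + 2*x.
φ(x) = sin(πx), so φ'(x) = π*cos(π*x).
Note φ(0) = φ(1) = 0, so the boundary term u·φ vanishes.
LHS = ∫_0^1 u(x) φ'(x) dx = ∫_0^1 (2*π*x^3*cos(π*x) + π*x^2*cos(π*x)) dx. Term by term:
  ∫_0^1 π*x^2*cos(π*x) dx = -2/π;  ∫_0^1 2*π*x^3*cos(π*x) dx = -6/π + 24/π^3.
Sum: -2/π + -6/π + 24/π^3 = -8/π + 24/π^3.
So LHS = -8/π + 24/π^3.
∫_0^1 v(x) φ(x) dx = ∫_0^1 (6*x^2*sin(π*x) + 2*x*sin(π*x)) dx. Term by term:
  ∫_0^1 2*x*sin(π*x) dx = 2/π;  ∫_0^1 6*x^2*sin(π*x) dx = -24/π^3 + 6/π.
Sum: 2/π + -24/π^3 + 6/π = -24/π^3 + 8/π.
So RHS = -∫_0^1 v(x) φ(x) dx = -8/π + 24/π^3.
LHS = RHS, so the identity holds for this test φ.
Moreover u is smooth here and v(x) = u'(x) = 6*x**2 + 2*x pointwise, so the identity holds for every test function. Hence v is the weak derivative of u.


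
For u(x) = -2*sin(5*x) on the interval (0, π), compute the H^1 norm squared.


||u||_{H^1(0,π)}^2 = 52*π

u'(x) = -10*cos(5*x).
Expand u² and (u')² and integrate term by term on (0, π), using: for integers n ≥ 1, ∫_0^π sin²(nx) dx = ∫_0^π cos²(nx) dx = π/2; for n ≠ n', ∫_0^π sin(nx)sin(n'x) dx = ∫_0^π cos(nx)cos(n'x) dx = 0; and by product-to-sum, ∫_0^π sin(nx)cos(n'x) dx = ½∫_0^π [sin((n+n')x) + sin((n−n')x)] dx, which is 0 when n+n' is even and 2n/(n²−n'²) when n+n' is odd (it need not vanish on (0, π)).
  u² squared terms: (-2)²·∫sin(5x)² dx = 4·π/2 = 2*π.
  So ∫_0^π u² dx = 2*π.
  (u')² squared terms: (-10)²·∫cos(5x)² dx = 100·π/2 = 50*π.
  So ∫_0^π (u')² dx = 50*π.
||u||_{H^1}^2 = (2*π) + (50*π) = 52*π.


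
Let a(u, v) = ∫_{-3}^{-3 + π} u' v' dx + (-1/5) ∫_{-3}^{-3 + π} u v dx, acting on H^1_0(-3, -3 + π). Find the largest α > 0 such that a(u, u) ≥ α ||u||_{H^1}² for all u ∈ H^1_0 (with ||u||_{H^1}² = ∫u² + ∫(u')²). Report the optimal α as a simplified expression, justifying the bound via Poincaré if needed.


α = 2/5

Coercivity of a(·,·) on H^1_0(-3, -3 + π) means a(u, u) ≥ α ||u||_{H^1}² for every u ∈ H^1_0.
The interval has length L = π, and Poincaré/coercivity depend only on L. Here a(u, u) = ∫(u')² + (-1/5)·∫u².
Here c = -1/5 < 0 with |c| < (π/L)² = 1, so coercivity still holds. The condition a(u,u) ≥ α||u||_{H^1}² reads (1−α)∫(u')² ≥ (α−c)∫u². Any admissible α is ≤ 1 (rapidly oscillating u have ∫u²/∫(u')² → 0), and α = 1 would force 0 ≥ (1−c)∫u², impossible since c < 1; so 1−α > 0. By the sharp Poincaré inequality on H^1_0 of an interval of length L, ∫(u')² ≥ (π/L)²∫u² with equality for the first sine mode sin(π(x−x₀)/L) (x₀ the left endpoint), so the inequality holds for all u iff (1−α)(π/L)² ≥ α − c, i.e. α ≤ ((π/L)² + c)/((π/L)² + 1) = (1 + c(L/π)²)/(1 + (L/π)²). (Direct route, valid since c ≤ 0: Poincaré gives c∫u² ≥ c(L/π)²∫(u')², so a(u,u) ≥ (1 + c(L/π)²)∫(u')², while ||u||_{H^1}² ≤ (1 + (L/π)²)∫(u')²; dividing yields the same α.) With (π/L)² = 1 and c = -1/5, the largest admissible constant is α = ((π/L)² + c)/((π/L)² + 1).
Simplifying, α = 2/5.


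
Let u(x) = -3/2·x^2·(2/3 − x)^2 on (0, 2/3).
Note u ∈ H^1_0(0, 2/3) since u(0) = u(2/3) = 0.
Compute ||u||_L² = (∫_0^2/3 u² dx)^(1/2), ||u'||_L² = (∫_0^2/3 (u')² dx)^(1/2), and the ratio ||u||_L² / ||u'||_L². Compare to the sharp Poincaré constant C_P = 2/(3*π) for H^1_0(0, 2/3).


||u||_L² / ||u'||_L² = sqrt(3)/9 < C_P = 2/(3*π).

u(x) = -3/2·x^2·(2/3 − x)^2, so u'(x) = 2*x*(-9*x^2 + 9*x - 2)/3.
u(x) = -3/2·x^2·(2/3 − x)^2 vanishes at x = 0 and x = 2/3, so u ∈ H^1_0(0, 2/3). Differentiate via the product rule and integrate the resulting polynomials term by term.
  ∫_0^2/3 u² dx = ∫_0^2/3 (9*x^8/4 - 6*x^7 + 6*x^6 - 8*x^5/3 + 4*x^4/9) dx. Term by term:
    ∫_0^2/3 9*x^8/4 dx = 128/19683;  ∫_0^2/3 -6*x^7 dx = -64/2187;  ∫_0^2/3 6*x^6 dx = 256/5103;
    ∫_0^2/3 -8*x^5/3 dx = -256/6561;  ∫_0^2/3 4*x^4/9 dx = 128/10935.
  Sum: 128/19683 − 64/2187 + 256/5103 − 256/6561 + 128/10935 = 64/688905.
  ∫_0^2/3 (u')² dx = ∫_0^2/3 (36*x^6 - 72*x^5 + 52*x^4 - 16*x^3 + 16*x^2/9) dx. Term by term:
    ∫_0^2/3 36*x^6 dx = 512/1701;  ∫_0^2/3 -72*x^5 dx = -256/243;  ∫_0^2/3 52*x^4 dx = 1664/1215;
    ∫_0^2/3 -16*x^3 dx = -64/81;  ∫_0^2/3 16*x^2/9 dx = 128/729.
  Sum: 512/1701 − 256/243 + 1664/1215 − 64/81 + 128/729 = 64/25515.
∫_0^2/3 u² dx = 64/688905, so ||u||_L² = 8*sqrt(105)/8505.
∫_0^2/3 (u')² dx = 64/25515, so ||u'||_L² = 8*sqrt(35)/945.
Ratio ||u||_L² / ||u'||_L² = sqrt(3)/9.
Sharp Poincaré constant on H^1_0(0, 2/3) is C_P = L/π = 2/(3*π), achieved by sin(3*π/2·x).
A polynomial bump cannot attain the sharp Poincaré constant (only the first sine eigenfunction does), so the ratio is strictly less than C_P, consistent with ||u||_L² ≤ C_P ||u'||_L².


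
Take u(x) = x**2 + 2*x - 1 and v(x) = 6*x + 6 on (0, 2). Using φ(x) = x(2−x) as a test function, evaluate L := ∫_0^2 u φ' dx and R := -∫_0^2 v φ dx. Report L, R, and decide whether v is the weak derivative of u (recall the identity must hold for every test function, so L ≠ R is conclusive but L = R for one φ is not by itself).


LHS = -16/3, RHS = -16. No, v is not the weak derivative of u.

u(x) = x**2 + 2*x - 1, classical derivative u'(x) = 2*x + 2.
φ(x) = x(2−x), so φ'(x) = 2 - 2*x.
Note φ(0) = φ(2) = 0, so the boundary term u·φ vanishes.
LHS = ∫_0^2 u(x) φ'(x) dx = ∫_0^2 (-2*x^3 - 2*x^2 + 6*x - 2) dx. Term by term:
  ∫_0^2 -2*x^3 dx = -8;  ∫_0^2 -2*x^2 dx = -16/3;  ∫_0^2 6*x dx = 12;
  ∫_0^2 -2 dx = -4.
Sum: -8 − 16/3 + 12 − 4 = -16/3.
So LHS = -16/3.
∫_0^2 v(x) φ(x) dx = ∫_0^2 (-6*x^3 + 6*x^2 + 12*x) dx. Term by term:
  ∫_0^2 -6*x^3 dx = -24;  ∫_0^2 6*x^2 dx = 16;  ∫_0^2 12*x dx = 24.
Sum: -24 + 16 + 24 = 16.
So RHS = -∫_0^2 v(x) φ(x) dx = -16.
LHS − RHS = 32/3 ≠ 0, so the identity fails.
(For a valid weak derivative the identity must hold for EVERY test function, in particular this one. The failure shows v is NOT the weak derivative of u.)
Correct weak derivative would be u'(x) = 2*x + 2.


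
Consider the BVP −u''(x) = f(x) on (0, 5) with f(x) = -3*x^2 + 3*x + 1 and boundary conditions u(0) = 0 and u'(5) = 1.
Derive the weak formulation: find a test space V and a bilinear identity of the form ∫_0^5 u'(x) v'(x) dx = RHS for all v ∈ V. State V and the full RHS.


V = {v ∈ H^1(0, 5) : v(0) = 0} (test functions vanish at x = 0 where u is specified); weak form: ∫_0^5 u'v' dx = ∫_0^5 (-3*x^2 + 3*x + 1) v dx + v(5) for all v ∈ V.

Multiply both sides by a test function v and integrate from 0 to 5:
  ∫_0^5 −u''(x) v(x) dx = ∫_0^5 f(x) v(x) dx.
Integrate the LHS by parts once:
  ∫_0^5 −u'' v dx = −[u'(x) v(x)]_0^5 + ∫_0^5 u'(x) v'(x) dx.
Thus ∫_0^5 u'(x) v'(x) dx = ∫_0^5 f(x) v(x) dx + [u'(x) v(x)]_0^5.
Choose V so that boundary terms are either known or forced to vanish.
Mixed BC: u(0) = 0 (Dirichlet) and u'(5) = 1 (Neumann). Define V = {v ∈ H^1(0, 5) : v(0) = 0}. Then [u' v]_0^5 = u'(5)·v(5) − u'(0)·0 = v(5).
Weak formulation: find u (satisfying any essential BC) such that ∫_0^5 u'(x) v'(x) dx = ∫_0^5 f v dx + v(5) for all v ∈ V (Dirichlet at 0 absorbed into V; Neumann datum at x = 5 contributes the boundary term).
Substituting f(x) = -3*x^2 + 3*x + 1, the right-hand side is ∫_0^5 (-3*x^2 + 3*x + 1) v dx + v(5).
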